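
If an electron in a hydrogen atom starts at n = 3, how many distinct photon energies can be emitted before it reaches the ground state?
3

The electron can occupy levels n = 1, 2, ..., 3 during de-excitation — that is m = 3 - 1 + 1 = 3 distinct levels.

The number of distinct spectral lines equals the number of ways to choose 2 of these m levels (each pair gives one possible emission transition):

Number of lines = m(m-1)/2 = 3×2/2 = 3

These correspond to all possible transitions between the 3 levels:
3 → 2, 3 → 1, 2 → 1

Each transition produces a photon with a unique energy (and thus wavelength). This count does not depend on Z.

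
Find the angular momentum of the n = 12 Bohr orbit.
1.265e-33 J·s (or 12ℏ)

In the Bohr model, angular momentum is quantized:
L = nℏ

where ℏ = h/(2π) = 1.05457e-34 J·s

For n = 12:
L = 12 × 1.05457e-34 J·s
L = 1.265e-33 J·s

This can also be written as L = 12ℏ.
The angular momentum is an integer multiple of the reduced Planck constant.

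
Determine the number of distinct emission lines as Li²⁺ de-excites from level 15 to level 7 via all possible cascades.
36

The electron can occupy levels n = 7, 8, ..., 15 during de-excitation — that is m = 15 - 7 + 1 = 9 distinct levels.

The number of distinct spectral lines equals the number of ways to choose 2 of these m levels (each pair gives one possible emission transition):

Number of lines = m(m-1)/2 = 9×8/2 = 36

These correspond to all possible transitions between the 9 levels:
15 → 14, 15 → 13, 15 → 12, 15 → 11, 15 → 10, 15 → 9, 15 → 8, 15 → 7...

Each transition produces a photon with a unique energy (and thus wavelength). This count does not depend on Z.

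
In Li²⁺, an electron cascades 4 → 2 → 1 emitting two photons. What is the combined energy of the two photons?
114.79809 eV

The energy levels of Li²⁺ are E_n = -13.6057 × 3² / n² eV.

First transition (4 → 2):
ΔE₁ = |E_2 - E_4|
ΔE₁ = |-30.61282500000 - (-7.65320625000)| = 22.95961875 eV

Second transition (2 → 1):
ΔE₂ = |E_1 - E_2|
ΔE₂ = |-122.45130000000 - (-30.61282500000)| = 91.83847500 eV

Total energy released:
E_total = ΔE₁ + ΔE₂ = 22.95961875 + 91.83847500 = 114.79809 eV

Note: This equals the direct transition 4 → 1: 114.79809 eV ✓
Energy is conserved regardless of the path taken.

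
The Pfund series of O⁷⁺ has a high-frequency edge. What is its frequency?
8.4220e+15 Hz

The series limit corresponds to the transition from n = ∞ to n = 5.
This is the highest energy (shortest wavelength) transition in the Pfund series.

E_∞ = 0 eV
E_5 = -13.6057 × 8² / 5² = -34.830592 eV

Energy at series limit:
ΔE = E_∞ - E_5 = 0 - (-34.830592) = 34.830592 eV
E = 34.830592 eV × (1.602177 × 10⁻¹⁹ J/eV) = 5.580477e-18 J
f = E/h = 5.580477e-18 J / (6.62607 × 10⁻³⁴ J·s) = 8.4220e+15 Hz

This energy equals the ionization energy from the n = 5 state of O⁷⁺.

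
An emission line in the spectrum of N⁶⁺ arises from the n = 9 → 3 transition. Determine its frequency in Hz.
1.592e+16 Hz

First, find the transition energy:
E_9 = -13.6057 × 7² / 9² = -8.2306086 eV
E_3 = -13.6057 × 7² / 3² = -74.0754778 eV
|ΔE| = |E_3 - E_9| = 65.8448692 eV

Convert to Joules: E = 65.8448692 eV × (1.602177 × 10⁻¹⁹ J/eV) = 1.05495e-17 J

Using E = hf:
f = E/h = 1.05495e-17 J / (6.62607 × 10⁻³⁴ J·s)
f = 1.592e+16 Hz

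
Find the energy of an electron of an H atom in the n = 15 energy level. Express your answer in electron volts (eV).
-0.06047 eV

The energy levels of a hydrogen-like atom are given by:
E_n = -13.6057 eV / n²

For n = 15:
E_15 = -13.6057 eV / 15²
E_15 = -13.6057 eV / 225
E_15 = -0.06047 eV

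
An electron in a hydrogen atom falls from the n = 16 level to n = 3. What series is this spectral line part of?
Paschen series

The spectral series in hydrogen are named based on the final (lower) energy level:
- Lyman series: n_final = 1 (ultraviolet)
- Balmer series: n_final = 2 (visible/near-UV)
- Paschen series: n_final = 3 (infrared)
- Brackett series: n_final = 4 (infrared)
- Pfund series: n_final = 5 (far infrared)

Since this transition ends at n = 3, it belongs to the Paschen series.

For reference, this 16 → 3 line has photon energy
ΔE = 13.6057 eV × (1/3² - 1/16²) = 1.458597179 eV,
corresponding to wavelength λ = hc/ΔE = 1239.84 eV·nm / 1.458597179 eV = 850.02221 nm in the infrared region.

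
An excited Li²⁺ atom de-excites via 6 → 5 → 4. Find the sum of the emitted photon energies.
4.2518 eV

The energy levels of Li²⁺ are E_n = -13.6057 × 3² / n² eV.

First transition (6 → 5):
ΔE₁ = |E_5 - E_6|
ΔE₁ = |-4.8980520000 - (-3.4014250000)| = 1.4966270 eV

Second transition (5 → 4):
ΔE₂ = |E_4 - E_5|
ΔE₂ = |-7.6532062500 - (-4.8980520000)| = 2.7551543 eV

Total energy released:
E_total = ΔE₁ + ΔE₂ = 1.4966270 + 2.7551543 = 4.2518 eV

Note: This equals the direct transition 6 → 4: 4.2518 eV ✓
Energy is conserved regardless of the path taken.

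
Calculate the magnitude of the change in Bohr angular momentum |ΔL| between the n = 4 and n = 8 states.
4.22e-34 J·s (or 4ℏ)

In the Bohr model, L_n = nℏ where ℏ = 1.0546e-34 J·s.

L_8 = 8ℏ = 8.4368e-34 J·s
L_4 = 4ℏ = 4.2184e-34 J·s

ΔL = L_8 - L_4 = (8 - 4)ℏ = 4ℏ
ΔL = 4 × 1.0546e-34 J·s = 4.22e-34 J·s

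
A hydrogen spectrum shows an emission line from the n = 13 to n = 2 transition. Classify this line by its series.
Balmer series

The spectral series in hydrogen are named based on the final (lower) energy level:
- Lyman series: n_final = 1 (ultraviolet)
- Balmer series: n_final = 2 (visible/near-UV)
- Paschen series: n_final = 3 (infrared)
- Brackett series: n_final = 4 (infrared)
- Pfund series: n_final = 5 (far infrared)

Since this transition ends at n = 2, it belongs to the Balmer series.

For reference, this 13 → 2 line has photon energy
ΔE = 13.6057 eV × (1/2² - 1/13²) = 3.3209179 eV,
corresponding to wavelength λ = hc/ΔE = 1239.84 eV·nm / 3.3209179 eV = 373.343 nm in the visible/near-UV region.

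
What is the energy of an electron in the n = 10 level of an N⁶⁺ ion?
-6.67 eV

For hydrogen-like ions, the energy levels scale with Z²:
E_n = -13.6057 Z² / n² eV

For N⁶⁺ (Z = 7) at n = 10:
E_10 = -13.6057 × 7² / 10²
E_10 = -13.6057 × 49 / 100
E_10 = -666.6793 / 100
E_10 = -6.67 eV

The energy is 49 times more negative than hydrogen at the same n due to the stronger nuclear charge.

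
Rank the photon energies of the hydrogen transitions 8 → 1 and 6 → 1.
8 → 1

Calculate the energy for each transition:

Transition 8 → 1:
ΔE₁ = |E_1 - E_8| = |-13.6057/1² - (-13.6057/8²)|
ΔE₁ = |-13.60570000000 - (-0.21258906250)| = 13.39311094 eV

Transition 6 → 1:
ΔE₂ = |E_1 - E_6| = |-13.6057/1² - (-13.6057/6²)|
ΔE₂ = |-13.60570000000 - (-0.37793611111)| = 13.22776389 eV

Since 13.39311094 eV > 13.22776389 eV, the transition 8 → 1 emits the more energetic photon.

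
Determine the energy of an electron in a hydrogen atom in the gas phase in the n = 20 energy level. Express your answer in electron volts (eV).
-0.03401 eV

The energy levels of a hydrogen-like atom are given by:
E_n = -13.6057 eV / n²

For n = 20:
E_20 = -13.6057 eV / 20²
E_20 = -13.6057 eV / 400
E_20 = -0.03401 eV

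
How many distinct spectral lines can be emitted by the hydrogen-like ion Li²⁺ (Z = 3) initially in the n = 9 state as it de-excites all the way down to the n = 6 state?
6

The electron can occupy levels n = 6, 7, ..., 9 during de-excitation — that is m = 9 - 6 + 1 = 4 distinct levels.

The number of distinct spectral lines equals the number of ways to choose 2 of these m levels (each pair gives one possible emission transition):

Number of lines = m(m-1)/2 = 4×3/2 = 6

These correspond to all possible transitions between the 4 levels:
9 → 8, 9 → 7, 9 → 6, 8 → 7, 8 → 6, 7 → 6

Each transition produces a photon with a unique energy (and thus wavelength). This count does not depend on Z.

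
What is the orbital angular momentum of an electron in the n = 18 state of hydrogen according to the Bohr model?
1.8982e-33 J·s (or 18ℏ)

In the Bohr model, angular momentum is quantized:
L = nℏ

where ℏ = h/(2π) = 1.054572e-34 J·s

For n = 18:
L = 18 × 1.054572e-34 J·s
L = 1.8982e-33 J·s

This can also be written as L = 18ℏ.
The angular momentum is an integer multiple of the reduced Planck constant.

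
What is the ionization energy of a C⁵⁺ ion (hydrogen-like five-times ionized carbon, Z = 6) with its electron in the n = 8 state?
7.653206 eV

The ionization energy is the energy needed to remove the electron completely (n → ∞).

For a hydrogen-like ion with Z = 6, E_n = -13.6057 Z² / n² eV.

At n = 8: E_8 = -13.6057 × 6² / 8² = -7.653206250 eV
At n = ∞: E_∞ = 0 eV

Ionization energy = E_∞ - E_8 = 0 - (-7.653206250) = 7.653206250 eV
Ionization energy ≈ 7.653206 eV

This is also called the binding energy of the electron in state n = 8.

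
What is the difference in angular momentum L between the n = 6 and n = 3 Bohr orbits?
3.16e-34 J·s (or 3ℏ)

In the Bohr model, L_n = nℏ where ℏ = 1.0546e-34 J·s.

L_6 = 6ℏ = 6.3276e-34 J·s
L_3 = 3ℏ = 3.1638e-34 J·s

ΔL = L_6 - L_3 = (6 - 3)ℏ = 3ℏ
ΔL = 3 × 1.0546e-34 J·s = 3.16e-34 J·s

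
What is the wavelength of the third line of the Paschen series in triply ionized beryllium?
68.3449 nm

The lines of a series are numbered from the longest wavelength (smallest ΔE) outward; the third line is the transition from n = n_f + 3 to n_f.
The Paschen series has all transitions ending at n_f = 3.

For Be³⁺ (Z = 4), the third line (γ-line) is the jump from n = 6 to n = 3:
E_6 = -13.6057 × 4² / 6² = -6.046978 eV
E_3 = -13.6057 × 4² / 3² = -24.187911 eV
ΔE = E_6 - E_3 = 18.140933 eV

λ = hc/E = 1239.84 eV·nm / 18.140933 eV
λ = 68.3449 nm

This is the γ-line of the Paschen series in Be³⁺.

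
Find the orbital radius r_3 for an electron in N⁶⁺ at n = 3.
0.0680 nm (or 0.6804 Å)

The Bohr radius formula is:
r_n = n² a₀ / Z

where a₀ = 0.0529177 nm is the Bohr radius.

For N⁶⁺ (Z = 7) at n = 3:
r_3 = 3² × 0.0529177 nm / 7
r_3 = 9 × 0.0529177 nm / 7
r_3 = 0.47626 nm / 7
r_3 = 0.0680 nm

The electron orbits at approximately 0.0680 nm from the nucleus.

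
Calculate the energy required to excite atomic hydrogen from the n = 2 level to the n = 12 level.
3.30694 eV

The energy levels of a hydrogen-like atom are E_n = -13.6057 eV / n².

Energy at n = 2: E_2 = -13.6057 / 2² = -3.40142500 eV
Energy at n = 12: E_12 = -13.6057 / 12² = -0.09448403 eV

The excitation energy is the difference:
ΔE = E_12 - E_2
ΔE = -0.09448403 - (-3.40142500)
ΔE = 3.30694 eV

Since this is positive, energy must be absorbed (photon absorption).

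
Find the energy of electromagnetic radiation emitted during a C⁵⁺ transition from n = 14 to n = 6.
11.11 eV

The energy levels are E_n = -13.6057 Z² eV / n².

Energy at n = 14: E_14 = -13.6057 × 6² / 14² = -2.49901 eV
Energy at n = 6: E_6 = -13.6057 × 6² / 6² = -13.60570 eV

For emission (electron falling to lower state), the photon energy is:
E_photon = E_14 - E_6 = |-2.49901 - (-13.60570)|
E_photon = 11.11 eV

This energy is carried away by the emitted photon.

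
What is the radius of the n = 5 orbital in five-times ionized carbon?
0.22049 nm (or 2.20491 Å)

The Bohr radius formula is:
r_n = n² a₀ / Z

where a₀ = 0.05291772 nm is the Bohr radius.

For C⁵⁺ (Z = 6) at n = 5:
r_5 = 5² × 0.05291772 nm / 6
r_5 = 25 × 0.05291772 nm / 6
r_5 = 1.322943 nm / 6
r_5 = 0.22049 nm

The electron orbits at approximately 0.22049 nm from the nucleus.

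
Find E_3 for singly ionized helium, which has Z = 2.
-6.047 eV

For hydrogen-like ions, the energy levels scale with Z²:
E_n = -13.6057 Z² / n² eV

For He⁺ (Z = 2) at n = 3:
E_3 = -13.6057 × 2² / 3²
E_3 = -13.6057 × 4 / 9
E_3 = -54.4228 / 9
E_3 = -6.047 eV

The energy is 4 times more negative than hydrogen at the same n due to the stronger nuclear charge.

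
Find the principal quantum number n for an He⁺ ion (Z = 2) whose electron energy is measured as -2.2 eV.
n = 5

The exact energy levels follow E_n = -13.6057 Z² / n² eV with Z = 2.

The measured value (-2.2 eV) is reported to only 2 significant figures, so we must test candidate n values and see which one matches to that precision.

Candidate energies:
  n = 3:  E = -13.6057 × 2² / 3² = -6.046978 eV
  n = 4:  E = -13.6057 × 2² / 4² = -3.401425 eV
  n = 5:  E = -13.6057 × 2² / 5² = -2.176912 eV  ← matches
  n = 6:  E = -13.6057 × 2² / 6² = -1.511744 eV
  n = 7:  E = -13.6057 × 2² / 7² = -1.110669 eV

Checking against the measurement of -2.2 eV (2 sig figs), only n = 5 agrees:
E_5 = -2.176912 eV, which rounds to -2.2 eV ✓

Therefore n = 5.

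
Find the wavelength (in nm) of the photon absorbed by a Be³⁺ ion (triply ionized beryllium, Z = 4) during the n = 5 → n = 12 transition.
172.298 nm

First, find the transition energy using E_n = -13.6057 Z² / n² eV:
E_5 = -13.6057 × 4² / 5² = -8.7076480 eV
E_12 = -13.6057 × 4² / 12² = -1.5117444 eV

Photon energy: |ΔE| = |E_12 - E_5| = 7.1959036 eV

Convert to wavelength using E = hc/λ with hc = 1239.84 eV·nm:
λ = hc/E = 1239.84 eV·nm / 7.1959036 eV
λ = 172.298 nm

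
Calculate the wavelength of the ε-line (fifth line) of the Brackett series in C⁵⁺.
50.470 nm

The lines of a series are numbered from the longest wavelength (smallest ΔE) outward; the fifth line is the transition from n = n_f + 5 to n_f.
The Brackett series has all transitions ending at n_f = 4.

For C⁵⁺ (Z = 6), the fifth line (ε-line) is the jump from n = 9 to n = 4:
E_9 = -13.6057 × 6² / 9² = -6.04698 eV
E_4 = -13.6057 × 6² / 4² = -30.61283 eV
ΔE = E_9 - E_4 = 24.56585 eV

λ = hc/E = 1239.84 eV·nm / 24.56585 eV
λ = 50.470 nm

This is the ε-line of the Brackett series in C⁵⁺.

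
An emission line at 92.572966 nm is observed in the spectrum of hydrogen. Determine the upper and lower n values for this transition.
n = 8 → n = 1

First, find the photon energy from the wavelength (hc = 1239.84 eV·nm):
E = hc/λ = 1239.84 eV·nm / 92.572966 nm = 13.393111 eV

The energy levels of hydrogen satisfy E_n = -13.6057 / n² eV, so an emission n_i → n_f releases
ΔE = 13.6057 × (1/n_f² − 1/n_i²) eV.

Setting ΔE equal to the photon energy:
1/n_f² − 1/n_i² = 13.393111 / 13.6057 = 0.98437500

Since 1/n_i² must be positive, we need 1/n_f² > 0.98437500, i.e. n_f ≤ 1. For each allowed n_f, solve n_i = (1/n_f² − 0.98437500)^(−1/2) and check whether it is a whole number:
  n_f = 1: 1/n_i² = 1.00000000 − 0.98437500 = 0.01562500 → n_i = 8.000  → integer, n_i = 8 ✓

Only n_f = 1 gives an integer upper level, n_i = 8.

The transition is from n = 8 to n = 1 (emission).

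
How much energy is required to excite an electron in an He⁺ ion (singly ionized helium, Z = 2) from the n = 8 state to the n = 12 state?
0.47 eV

The energy levels of a hydrogen-like atom are E_n = -13.6057 Z² eV / n².

Energy at n = 8: E_8 = -13.6057 × 2² / 8² = -0.85036 eV
Energy at n = 12: E_12 = -13.6057 × 2² / 12² = -0.37794 eV

The excitation energy is the difference:
ΔE = E_12 - E_8
ΔE = -0.37794 - (-0.85036)
ΔE = 0.47 eV

Since this is positive, energy must be absorbed (photon absorption).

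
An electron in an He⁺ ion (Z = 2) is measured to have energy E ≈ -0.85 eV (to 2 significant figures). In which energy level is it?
n = 8

The exact energy levels follow E_n = -13.6057 Z² / n² eV with Z = 2.

The measured value (-0.85 eV) is reported to only 2 significant figures, so we must test candidate n values and see which one matches to that precision.

Candidate energies:
  n = 6:  E = -13.6057 × 2² / 6² = -1.51174 eV
  n = 7:  E = -13.6057 × 2² / 7² = -1.11067 eV
  n = 8:  E = -13.6057 × 2² / 8² = -0.85036 eV  ← matches
  n = 9:  E = -13.6057 × 2² / 9² = -0.67189 eV
  n = 10:  E = -13.6057 × 2² / 10² = -0.54423 eV

Checking against the measurement of -0.85 eV (2 sig figs), only n = 8 agrees:
E_8 = -0.85036 eV, which rounds to -0.85 eV ✓

Therefore n = 8.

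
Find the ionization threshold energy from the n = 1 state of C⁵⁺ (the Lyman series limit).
489.805 eV

The series limit corresponds to the transition from n = ∞ to n = 1.
This is the highest energy (shortest wavelength) transition in the Lyman series.

E_∞ = 0 eV
E_1 = -13.6057 × 6² / 1² = -489.805 eV

Energy at series limit:
ΔE = E_∞ - E_1 = 0 - (-489.805) = 489.805 eV

This energy equals the ionization energy from the n = 1 state of C⁵⁺.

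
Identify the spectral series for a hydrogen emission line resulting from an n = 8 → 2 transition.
Balmer series

The spectral series in hydrogen are named based on the final (lower) energy level:
- Lyman series: n_final = 1 (ultraviolet)
- Balmer series: n_final = 2 (visible/near-UV)
- Paschen series: n_final = 3 (infrared)
- Brackett series: n_final = 4 (infrared)
- Pfund series: n_final = 5 (far infrared)

Since this transition ends at n = 2, it belongs to the Balmer series.

For reference, this 8 → 2 line has photon energy
ΔE = 13.6057 eV × (1/2² - 1/8²) = 3.18883594 eV,
corresponding to wavelength λ = hc/ΔE = 1239.84 eV·nm / 3.18883594 eV = 388.8065 nm in the visible/near-UV region.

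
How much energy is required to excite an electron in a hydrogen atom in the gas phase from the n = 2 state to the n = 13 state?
3.3209 eV

The energy levels of a hydrogen-like atom are E_n = -13.6057 eV / n².

Energy at n = 2: E_2 = -13.6057 / 2² = -3.4014250 eV
Energy at n = 13: E_13 = -13.6057 / 13² = -0.0805071 eV

The excitation energy is the difference:
ΔE = E_13 - E_2
ΔE = -0.0805071 - (-3.4014250)
ΔE = 3.3209 eV

Since this is positive, energy must be absorbed (photon absorption).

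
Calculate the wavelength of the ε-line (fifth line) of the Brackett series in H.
1816.92248 nm

The lines of a series are numbered from the longest wavelength (smallest ΔE) outward; the fifth line is the transition from n = n_f + 5 to n_f.
The Brackett series has all transitions ending at n_f = 4.

For H, the fifth line (ε-line) is the jump from n = 9 to n = 4:
E_9 = -13.6057 / 9² = -0.16797160494 eV
E_4 = -13.6057 / 4² = -0.85035625000 eV
ΔE = E_9 - E_4 = 0.68238464506 eV

λ = hc/E = 1239.84 eV·nm / 0.68238464506 eV
λ = 1816.92248 nm

This is the ε-line of the Brackett series in H.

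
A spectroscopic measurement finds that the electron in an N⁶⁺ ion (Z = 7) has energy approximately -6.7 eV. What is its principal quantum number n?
n = 10

The exact energy levels follow E_n = -13.6057 Z² / n² eV with Z = 7.

The measured value (-6.7 eV) is reported to only 2 significant figures, so we must test candidate n values and see which one matches to that precision.

Candidate energies:
  n = 8:  E = -13.6057 × 7² / 8² = -10.41686 eV
  n = 9:  E = -13.6057 × 7² / 9² = -8.23061 eV
  n = 10:  E = -13.6057 × 7² / 10² = -6.66679 eV  ← matches
  n = 11:  E = -13.6057 × 7² / 11² = -5.50975 eV
  n = 12:  E = -13.6057 × 7² / 12² = -4.62972 eV

Checking against the measurement of -6.7 eV (2 sig figs), only n = 10 agrees:
E_10 = -6.66679 eV, which rounds to -6.7 eV ✓

Therefore n = 10.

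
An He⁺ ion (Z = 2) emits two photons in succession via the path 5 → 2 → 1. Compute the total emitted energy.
52.245888 eV

The energy levels of He⁺ are E_n = -13.6057 × 2² / n² eV.

First transition (5 → 2):
ΔE₁ = |E_2 - E_5|
ΔE₁ = |-13.605700000000 - (-2.176912000000)| = 11.428788000 eV

Second transition (2 → 1):
ΔE₂ = |E_1 - E_2|
ΔE₂ = |-54.422800000000 - (-13.605700000000)| = 40.817100000 eV

Total energy released:
E_total = ΔE₁ + ΔE₂ = 11.428788000 + 40.817100000 = 52.245888 eV

Note: This equals the direct transition 5 → 1: 52.245888 eV ✓
Energy is conserved regardless of the path taken.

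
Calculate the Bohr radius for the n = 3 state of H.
0.4763 nm (or 4.7626 Å)

The Bohr radius formula is:
r_n = n² a₀ / Z

where a₀ = 0.0529177 nm is the Bohr radius.

For H (Z = 1) at n = 3:
r_3 = 3² × 0.0529177 nm / 1
r_3 = 9 × 0.0529177 nm / 1
r_3 = 0.47626 nm / 1
r_3 = 0.4763 nm

The electron orbits at approximately 0.4763 nm from the nucleus.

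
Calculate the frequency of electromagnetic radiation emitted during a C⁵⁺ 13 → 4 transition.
6.7014e+15 Hz

First, find the transition energy:
E_13 = -13.6057 × 6² / 13² = -2.898256 eV
E_4 = -13.6057 × 6² / 4² = -30.612825 eV
|ΔE| = |E_4 - E_13| = 27.714569 eV

Convert to Joules: E = 27.714569 eV × (1.602177 × 10⁻¹⁹ J/eV) = 4.440365e-18 J

Using E = hf:
f = E/h = 4.440365e-18 J / (6.62607 × 10⁻³⁴ J·s)
f = 6.7014e+15 Hz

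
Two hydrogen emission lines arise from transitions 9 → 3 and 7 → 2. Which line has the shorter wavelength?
7 → 2

Calculate the energy for each transition:

Transition 9 → 3:
ΔE₁ = |E_3 - E_9| = |-13.6057/3² - (-13.6057/9²)|
ΔE₁ = |-1.5117444444 - (-0.1679716049)| = 1.3437728 eV

Transition 7 → 2:
ΔE₂ = |E_2 - E_7| = |-13.6057/2² - (-13.6057/7²)|
ΔE₂ = |-3.4014250000 - (-0.2776673469)| = 3.1237577 eV

Since 3.1237577 eV > 1.3437728 eV, the transition 7 → 2 emits the more energetic photon.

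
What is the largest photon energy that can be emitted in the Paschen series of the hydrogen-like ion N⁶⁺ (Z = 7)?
74.075478 eV

The series limit corresponds to the transition from n = ∞ to n = 3.
This is the highest energy (shortest wavelength) transition in the Paschen series.

E_∞ = 0 eV
E_3 = -13.6057 × 7² / 3² = -74.075478 eV

Energy at series limit:
ΔE = E_∞ - E_3 = 0 - (-74.075478) = 74.075478 eV

This energy equals the ionization energy from the n = 3 state of N⁶⁺.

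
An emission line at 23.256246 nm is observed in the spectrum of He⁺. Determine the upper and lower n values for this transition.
n = 7 → n = 1

First, find the photon energy from the wavelength (hc = 1239.84 eV·nm):
E = hc/λ = 1239.84 eV·nm / 23.256246 nm = 53.312130 eV

The energy levels of He⁺ satisfy E_n = -13.6057 × 2² / n² eV, so an emission n_i → n_f releases
ΔE = 13.6057 × 2² × (1/n_f² − 1/n_i²) eV.

Setting ΔE equal to the photon energy:
1/n_f² − 1/n_i² = 53.312130 / (13.6057 × 2²) = 0.97959183

Since 1/n_i² must be positive, we need 1/n_f² > 0.97959183, i.e. n_f ≤ 1. For each allowed n_f, solve n_i = (1/n_f² − 0.97959183)^(−1/2) and check whether it is a whole number:
  n_f = 1: 1/n_i² = 1.00000000 − 0.97959183 = 0.02040817 → n_i = 7.000  → integer, n_i = 7 ✓

Only n_f = 1 gives an integer upper level, n_i = 7.

The transition is from n = 7 to n = 1 (emission).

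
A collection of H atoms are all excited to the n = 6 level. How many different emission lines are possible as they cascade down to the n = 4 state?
3

The electron can occupy levels n = 4, 5, ..., 6 during de-excitation — that is m = 6 - 4 + 1 = 3 distinct levels.

The number of distinct spectral lines equals the number of ways to choose 2 of these m levels (each pair gives one possible emission transition):

Number of lines = m(m-1)/2 = 3×2/2 = 3

These correspond to all possible transitions between the 3 levels:
6 → 5, 6 → 4, 5 → 4

Each transition produces a photon with a unique energy (and thus wavelength). This count does not depend on Z.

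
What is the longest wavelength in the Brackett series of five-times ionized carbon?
112.502 nm

The longest wavelength corresponds to the smallest energy transition in the series.
The Brackett series has all transitions ending at n_f = 4.

For C⁵⁺ (Z = 6), the first line (α-line) is the jump from n = 5 to n = 4:
E_5 = -13.6057 × 6² / 5² = -19.592208 eV
E_4 = -13.6057 × 6² / 4² = -30.612825 eV
ΔE = E_5 - E_4 = 11.020617 eV

λ = hc/E = 1239.84 eV·nm / 11.020617 eV
λ = 112.502 nm

This is the α-line of the Brackett series in C⁵⁺.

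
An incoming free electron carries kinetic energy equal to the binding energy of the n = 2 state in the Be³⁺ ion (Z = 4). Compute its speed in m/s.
4.37539e+06 m/s (or 1.4595% of c)

The binding energy at n = 2 for Be³⁺ is:
E_2 = -13.6057 × 4²/2² = -54.4228000 eV
|E_2| = 54.4228000 eV

Convert to Joules:
KE = 54.4228000 eV × (1.602177 × 10⁻¹⁹ J/eV) = 8.7194958e-18 J

Using KE = ½mv²:
v = √(2·KE/m_e)
v = √(2 × 8.7194958e-18 J / 9.10938 × 10⁻³¹ kg)
v = 4.37539e+06 m/s

This is approximately 1.4595% the speed of light.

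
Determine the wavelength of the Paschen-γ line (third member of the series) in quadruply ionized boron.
43.74073 nm

The lines of a series are numbered from the longest wavelength (smallest ΔE) outward; the third line is the transition from n = n_f + 3 to n_f.
The Paschen series has all transitions ending at n_f = 3.

For B⁴⁺ (Z = 5), the third line (γ-line) is the jump from n = 6 to n = 3:
E_6 = -13.6057 × 5² / 6² = -9.4484028 eV
E_3 = -13.6057 × 5² / 3² = -37.7936111 eV
ΔE = E_6 - E_3 = 28.3452083 eV

λ = hc/E = 1239.84 eV·nm / 28.3452083 eV
λ = 43.74073 nm

This is the γ-line of the Paschen series in B⁴⁺.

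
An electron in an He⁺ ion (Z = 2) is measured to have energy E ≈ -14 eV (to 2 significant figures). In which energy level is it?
n = 2

The exact energy levels follow E_n = -13.6057 Z² / n² eV with Z = 2.

The measured value (-14 eV) is reported to only 2 significant figures, so we must test candidate n values and see which one matches to that precision.

Candidate energies:
  n = 1:  E = -13.6057 × 2² / 1² = -54.42280 eV
  n = 2:  E = -13.6057 × 2² / 2² = -13.60570 eV  ← matches
  n = 3:  E = -13.6057 × 2² / 3² = -6.04698 eV
  n = 4:  E = -13.6057 × 2² / 4² = -3.40143 eV

Checking against the measurement of -14 eV (2 sig figs), only n = 2 agrees:
E_2 = -13.60570 eV, which rounds to -14 eV ✓

Therefore n = 2.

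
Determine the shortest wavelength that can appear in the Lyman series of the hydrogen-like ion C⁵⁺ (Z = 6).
2.5313 nm

The series limit corresponds to the transition from n = ∞ to n = 1.
This is the highest energy (shortest wavelength) transition in the Lyman series.

E_∞ = 0 eV
E_1 = -13.6057 × 6² / 1² = -489.805200 eV

Energy at series limit:
ΔE = E_∞ - E_1 = 0 - (-489.805200) = 489.805200 eV
λ = hc/E = 1239.84 eV·nm / 489.805200 eV = 2.5313 nm

This energy equals the ionization energy from the n = 1 state of C⁵⁺.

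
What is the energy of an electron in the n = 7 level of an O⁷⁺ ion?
-17.7707 eV

For hydrogen-like ions, the energy levels scale with Z²:
E_n = -13.6057 Z² / n² eV

For O⁷⁺ (Z = 8) at n = 7:
E_7 = -13.6057 × 8² / 7²
E_7 = -13.6057 × 64 / 49
E_7 = -870.7648 / 49
E_7 = -17.7707 eV

The energy is 64 times more negative than hydrogen at the same n due to the stronger nuclear charge.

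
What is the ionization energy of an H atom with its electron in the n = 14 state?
0.0694 eV

The ionization energy is the energy needed to remove the electron completely (n → ∞).

For hydrogen, E_n = -13.6057 eV / n².

At n = 14: E_14 = -13.6057 / 14² = -0.0694168 eV
At n = ∞: E_∞ = 0 eV

Ionization energy = E_∞ - E_14 = 0 - (-0.0694168) = 0.0694168 eV
Ionization energy ≈ 0.0694 eV

This is also called the binding energy of the electron in state n = 14.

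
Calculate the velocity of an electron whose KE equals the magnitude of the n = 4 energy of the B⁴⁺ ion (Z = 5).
2.7346e+06 m/s (or 0.912% of c)

The binding energy at n = 4 for B⁴⁺ is:
E_4 = -13.6057 × 5²/4² = -21.258906 eV
|E_4| = 21.258906 eV

Convert to Joules:
KE = 21.258906 eV × (1.602177 × 10⁻¹⁹ J/eV) = 3.406053e-18 J

Using KE = ½mv²:
v = √(2·KE/m_e)
v = √(2 × 3.406053e-18 J / 9.10938 × 10⁻³¹ kg)
v = 2.7346e+06 m/s

This is approximately 0.912% the speed of light.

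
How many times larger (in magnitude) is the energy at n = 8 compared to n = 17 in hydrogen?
4.515625

Using E_n = -13.6057 Z² / n² eV with Z = 1:

E_8 = -13.6057 / 8² = -13.6057 / 64 = -0.212589063 eV
E_17 = -13.6057 / 17² = -13.6057 / 289 = -0.047078547 eV

The ratio is:
E_8/E_17 = (-0.212589063) / (-0.047078547)
E_8/E_17 = (-13.6057/64) / (-13.6057/289)
E_8/E_17 = 289/64
E_8/E_17 = 4.515625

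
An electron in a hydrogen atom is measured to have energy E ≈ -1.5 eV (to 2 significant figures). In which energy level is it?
n = 3

The exact energy levels follow E_n = -13.6057 eV / n².

The measured value (-1.5 eV) is reported to only 2 significant figures, so we must test candidate n values and see which one matches to that precision.

Candidate energies:
  n = 1:  E = -13.6057/1² = -13.605700 eV
  n = 2:  E = -13.6057/2² = -3.401425 eV
  n = 3:  E = -13.6057/3² = -1.511744 eV  ← matches
  n = 4:  E = -13.6057/4² = -0.850356 eV
  n = 5:  E = -13.6057/5² = -0.544228 eV

Checking against the measurement of -1.5 eV (2 sig figs), only n = 3 agrees:
E_3 = -1.511744 eV, which rounds to -1.5 eV ✓

Therefore n = 3.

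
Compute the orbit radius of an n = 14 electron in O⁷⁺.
1.29648 nm (or 12.96484 Å)

The Bohr radius formula is:
r_n = n² a₀ / Z

where a₀ = 0.05291772 nm is the Bohr radius.

For O⁷⁺ (Z = 8) at n = 14:
r_14 = 14² × 0.05291772 nm / 8
r_14 = 196 × 0.05291772 nm / 8
r_14 = 10.371873 nm / 8
r_14 = 1.29648 nm

The electron orbits at approximately 1.29648 nm from the nucleus.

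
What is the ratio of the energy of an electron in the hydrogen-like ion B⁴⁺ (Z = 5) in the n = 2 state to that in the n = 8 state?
16.00

Using E_n = -13.6057 Z² / n² eV with Z = 5:

E_2 = -13.6057 × 5² / 2² = -340.1425 / 4 = -85.03562500 eV
E_8 = -13.6057 × 5² / 8² = -340.1425 / 64 = -5.31472656 eV

The ratio is:
E_2/E_8 = (-85.03562500) / (-5.31472656)
E_2/E_8 = (-340.1425/4) / (-340.1425/64)
E_2/E_8 = 64/4
E_2/E_8 = 16.00
(Note: the Z² factors cancel in the ratio.)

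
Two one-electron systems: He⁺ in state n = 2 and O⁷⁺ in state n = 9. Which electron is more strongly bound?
He⁺ at n = 2 (E = -13.6057 eV)

Using E_n = -13.6057 Z² / n² eV:

He⁺ (Z = 2) at n = 2:
E = -13.6057 × 2² / 2² = -13.6057 × 4 / 4 = -13.6057000 eV

O⁷⁺ (Z = 8) at n = 9:
E = -13.6057 × 8² / 9² = -13.6057 × 64 / 81 = -10.7501827 eV

Since -13.6057000 eV < -10.7501827 eV,
He⁺ at n = 2 is more tightly bound (requires more energy to ionize).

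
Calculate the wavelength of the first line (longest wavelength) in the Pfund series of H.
7455.80562 nm

The longest wavelength corresponds to the smallest energy transition in the series.
The Pfund series has all transitions ending at n_f = 5.

For H, the first line (α-line) is the jump from n = 6 to n = 5:
E_6 = -13.6057 / 6² = -0.37793611111 eV
E_5 = -13.6057 / 5² = -0.54422800000 eV
ΔE = E_6 - E_5 = 0.16629188889 eV

λ = hc/E = 1239.84 eV·nm / 0.16629188889 eV
λ = 7455.80562 nm

This is the α-line of the Pfund series in H.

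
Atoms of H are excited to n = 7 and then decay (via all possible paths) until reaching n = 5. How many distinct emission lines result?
3

The electron can occupy levels n = 5, 6, ..., 7 during de-excitation — that is m = 7 - 5 + 1 = 3 distinct levels.

The number of distinct spectral lines equals the number of ways to choose 2 of these m levels (each pair gives one possible emission transition):

Number of lines = m(m-1)/2 = 3×2/2 = 3

These correspond to all possible transitions between the 3 levels:
7 → 6, 7 → 5, 6 → 5

Each transition produces a photon with a unique energy (and thus wavelength). This count does not depend on Z.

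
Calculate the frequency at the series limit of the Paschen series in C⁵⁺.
1.3159e+16 Hz

The series limit corresponds to the transition from n = ∞ to n = 3.
This is the highest energy (shortest wavelength) transition in the Paschen series.

E_∞ = 0 eV
E_3 = -13.6057 × 6² / 3² = -54.42280000 eV

Energy at series limit:
ΔE = E_∞ - E_3 = 0 - (-54.42280000) = 54.42280000 eV
E = 54.42280000 eV × (1.602177 × 10⁻¹⁹ J/eV) = 8.719496e-18 J
f = E/h = 8.719496e-18 J / (6.62607 × 10⁻³⁴ J·s) = 1.3159e+16 Hz

This energy equals the ionization energy from the n = 3 state of C⁵⁺.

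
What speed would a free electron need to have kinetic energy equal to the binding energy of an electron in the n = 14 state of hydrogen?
1.563e+05 m/s (or 0.05212% of c)

The binding energy at n = 14 for hydrogen is:
E_14 = -13.6057/14² = -0.06941684 eV
|E_14| = 0.06941684 eV

Convert to Joules:
KE = 0.06941684 eV × (1.602177 × 10⁻¹⁹ J/eV) = 1.11218e-20 J

Using KE = ½mv²:
v = √(2·KE/m_e)
v = √(2 × 1.11218e-20 J / 9.10938 × 10⁻³¹ kg)
v = 1.563e+05 m/s

This is approximately 0.05212% the speed of light.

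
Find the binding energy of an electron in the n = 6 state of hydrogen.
0.377936 eV

The ionization energy is the energy needed to remove the electron completely (n → ∞).

For hydrogen, E_n = -13.6057 eV / n².

At n = 6: E_6 = -13.6057 / 6² = -0.377936111 eV
At n = ∞: E_∞ = 0 eV

Ionization energy = E_∞ - E_6 = 0 - (-0.377936111) = 0.377936111 eV
Ionization energy ≈ 0.377936 eV

This is also called the binding energy of the electron in state n = 6.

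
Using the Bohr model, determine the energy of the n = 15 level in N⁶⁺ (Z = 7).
-2.963019 eV

For hydrogen-like ions, the energy levels scale with Z²:
E_n = -13.6057 Z² / n² eV

For N⁶⁺ (Z = 7) at n = 15:
E_15 = -13.6057 × 7² / 15²
E_15 = -13.6057 × 49 / 225
E_15 = -666.6793 / 225
E_15 = -2.963019 eV

The energy is 49 times more negative than hydrogen at the same n due to the stronger nuclear charge.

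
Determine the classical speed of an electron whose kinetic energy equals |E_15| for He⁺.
2.917e+05 m/s (or 0.097298% of c)

The binding energy at n = 15 for He⁺ is:
E_15 = -13.6057 × 2²/15² = -0.24187911 eV
|E_15| = 0.24187911 eV

Convert to Joules:
KE = 0.24187911 eV × (1.602177 × 10⁻¹⁹ J/eV) = 3.87533e-20 J

Using KE = ½mv²:
v = √(2·KE/m_e)
v = √(2 × 3.87533e-20 J / 9.10938 × 10⁻³¹ kg)
v = 2.917e+05 m/s

This is approximately 0.097298% the speed of light.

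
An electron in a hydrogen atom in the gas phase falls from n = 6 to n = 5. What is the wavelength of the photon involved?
7455.81 nm

First, find the transition energy using E_n = -13.6057 / n² eV:
E_6 = -13.6057 / 6² = -0.37793611 eV
E_5 = -13.6057 / 5² = -0.54422800 eV

Photon energy: |ΔE| = |E_5 - E_6| = 0.16629189 eV

Convert to wavelength using E = hc/λ with hc = 1239.84 eV·nm:
λ = hc/E = 1239.84 eV·nm / 0.16629189 eV
λ = 7455.81 nm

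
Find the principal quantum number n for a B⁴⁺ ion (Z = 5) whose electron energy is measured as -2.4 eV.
n = 12

The exact energy levels follow E_n = -13.6057 Z² / n² eV with Z = 5.

The measured value (-2.4 eV) is reported to only 2 significant figures, so we must test candidate n values and see which one matches to that precision.

Candidate energies:
  n = 10:  E = -13.6057 × 5² / 10² = -3.40143 eV
  n = 11:  E = -13.6057 × 5² / 11² = -2.81110 eV
  n = 12:  E = -13.6057 × 5² / 12² = -2.36210 eV  ← matches
  n = 13:  E = -13.6057 × 5² / 13² = -2.01268 eV
  n = 14:  E = -13.6057 × 5² / 14² = -1.73542 eV

Checking against the measurement of -2.4 eV (2 sig figs), only n = 12 agrees:
E_12 = -2.36210 eV, which rounds to -2.4 eV ✓

Therefore n = 12.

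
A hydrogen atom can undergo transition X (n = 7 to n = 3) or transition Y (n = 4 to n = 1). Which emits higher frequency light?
4 → 1

Calculate the energy for each transition:

Transition 7 → 3:
ΔE₁ = |E_3 - E_7| = |-13.6057/3² - (-13.6057/7²)|
ΔE₁ = |-1.51174444 - (-0.27766735)| = 1.23408 eV

Transition 4 → 1:
ΔE₂ = |E_1 - E_4| = |-13.6057/1² - (-13.6057/4²)|
ΔE₂ = |-13.60570000 - (-0.85035625)| = 12.75534 eV

Since 12.75534 eV > 1.23408 eV, the transition 4 → 1 emits the more energetic photon.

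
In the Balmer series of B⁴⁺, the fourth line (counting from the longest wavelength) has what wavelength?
16.403 nm

The lines of a series are numbered from the longest wavelength (smallest ΔE) outward; the fourth line is the transition from n = n_f + 4 to n_f.
The Balmer series has all transitions ending at n_f = 2.

For B⁴⁺ (Z = 5), the fourth line (δ-line) is the jump from n = 6 to n = 2:
E_6 = -13.6057 × 5² / 6² = -9.44840 eV
E_2 = -13.6057 × 5² / 2² = -85.03563 eV
ΔE = E_6 - E_2 = 75.58723 eV

λ = hc/E = 1239.84 eV·nm / 75.58723 eV
λ = 16.403 nm

This is the δ-line of the Balmer series in B⁴⁺.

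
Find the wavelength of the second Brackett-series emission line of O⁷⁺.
41.00693 nm

The lines of a series are numbered from the longest wavelength (smallest ΔE) outward; the second line is the transition from n = n_f + 2 to n_f.
The Brackett series has all transitions ending at n_f = 4.

For O⁷⁺ (Z = 8), the second line (β-line) is the jump from n = 6 to n = 4:
E_6 = -13.6057 × 8² / 6² = -24.1879111 eV
E_4 = -13.6057 × 8² / 4² = -54.4228000 eV
ΔE = E_6 - E_4 = 30.2348889 eV

λ = hc/E = 1239.84 eV·nm / 30.2348889 eV
λ = 41.00693 nm

This is the β-line of the Brackett series in O⁷⁺.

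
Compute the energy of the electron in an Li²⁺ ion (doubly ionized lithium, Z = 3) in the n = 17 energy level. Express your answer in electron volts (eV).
-0.424 eV

The energy levels of a hydrogen-like atom are given by:
E_n = -13.6057 Z² / n² eV  (with Z = 3 for Li²⁺)

For n = 17:
E_17 = -13.6057 × 3² / 17²
E_17 = -13.6057 × 9 / 289
E_17 = -0.424 eV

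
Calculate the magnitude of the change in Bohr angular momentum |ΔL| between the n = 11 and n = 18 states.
7.38e-34 J·s (or 7ℏ)

In the Bohr model, L_n = nℏ where ℏ = 1.0546e-34 J·s.

L_18 = 18ℏ = 1.8983e-33 J·s
L_11 = 11ℏ = 1.1601e-33 J·s

ΔL = L_18 - L_11 = (18 - 11)ℏ = 7ℏ
ΔL = 7 × 1.0546e-34 J·s = 7.38e-34 J·s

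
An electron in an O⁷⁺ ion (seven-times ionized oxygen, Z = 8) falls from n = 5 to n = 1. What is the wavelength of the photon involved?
1.48318 nm

First, find the transition energy using E_n = -13.6057 Z² / n² eV:
E_5 = -13.6057 × 8² / 5² = -34.8305920 eV
E_1 = -13.6057 × 8² / 1² = -870.7648000 eV

Photon energy: |ΔE| = |E_1 - E_5| = 835.9342080 eV

Convert to wavelength using E = hc/λ with hc = 1239.84 eV·nm:
λ = hc/E = 1239.84 eV·nm / 835.9342080 eV
λ = 1.48318 nm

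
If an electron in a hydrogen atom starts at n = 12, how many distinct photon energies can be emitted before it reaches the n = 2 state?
55

The electron can occupy levels n = 2, 3, ..., 12 during de-excitation — that is m = 12 - 2 + 1 = 11 distinct levels.

The number of distinct spectral lines equals the number of ways to choose 2 of these m levels (each pair gives one possible emission transition):

Number of lines = m(m-1)/2 = 11×10/2 = 55

These correspond to all possible transitions between the 11 levels:
12 → 11, 12 → 10, 12 → 9, 12 → 8, 12 → 7, 12 → 6, 12 → 5, 12 → 4...

Each transition produces a photon with a unique energy (and thus wavelength). This count does not depend on Z.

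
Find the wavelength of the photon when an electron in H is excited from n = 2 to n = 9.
383.441 nm

First, find the transition energy using E_n = -13.6057 / n² eV:
E_2 = -13.6057 / 2² = -3.4014250 eV
E_9 = -13.6057 / 9² = -0.1679716 eV

Photon energy: |ΔE| = |E_9 - E_2| = 3.2334534 eV

Convert to wavelength using E = hc/λ with hc = 1239.84 eV·nm:
λ = hc/E = 1239.84 eV·nm / 3.2334534 eV
λ = 383.441 nm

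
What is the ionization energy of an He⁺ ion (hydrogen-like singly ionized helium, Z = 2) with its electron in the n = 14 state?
0.278 eV

The ionization energy is the energy needed to remove the electron completely (n → ∞).

For a hydrogen-like ion with Z = 2, E_n = -13.6057 Z² / n² eV.

At n = 14: E_14 = -13.6057 × 2² / 14² = -0.277667 eV
At n = ∞: E_∞ = 0 eV

Ionization energy = E_∞ - E_14 = 0 - (-0.277667) = 0.277667 eV
Ionization energy ≈ 0.278 eV

This is also called the binding energy of the electron in state n = 14.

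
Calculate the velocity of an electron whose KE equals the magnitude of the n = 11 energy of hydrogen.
1.98881e+05 m/s (or 0.066340% of c)

The binding energy at n = 11 for hydrogen is:
E_11 = -13.6057/11² = -0.112443802 eV
|E_11| = 0.112443802 eV

Convert to Joules:
KE = 0.112443802 eV × (1.602177 × 10⁻¹⁹ J/eV) = 1.8015487e-20 J

Using KE = ½mv²:
v = √(2·KE/m_e)
v = √(2 × 1.8015487e-20 J / 9.10938 × 10⁻³¹ kg)
v = 1.98881e+05 m/s

This is approximately 0.066340% the speed of light.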